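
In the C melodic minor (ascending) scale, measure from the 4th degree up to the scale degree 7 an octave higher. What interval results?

augmented 11th

Spelling the C melodic minor (ascending) scale: C D E♭ F G A B.
That puts F below B.
F up to B is 18 semitones, a half step wider than a perfect eleventh, so the interval is augmented.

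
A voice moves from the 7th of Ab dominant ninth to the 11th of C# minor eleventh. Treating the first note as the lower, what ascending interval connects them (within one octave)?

augmented seventh

Ab dominant ninth has Gb as its 7th, and C# minor eleventh has F# as its 11th.
7 letter names make it a seventh; at 12 semitones (a half step wider than major) the quality is augmented.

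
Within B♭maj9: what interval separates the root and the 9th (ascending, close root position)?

M9

B♭maj9 is spelled B♭-D-F-A-C.
The root is B♭ and the 9th is C.
From B♭ to C is 14 semitones, exactly the major ninth.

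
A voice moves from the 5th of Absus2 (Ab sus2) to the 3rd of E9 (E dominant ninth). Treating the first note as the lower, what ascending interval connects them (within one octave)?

The 5th of Absus2 (Ab sus2) is Eb; the 3rd of E9 (E dominant ninth) is G#.
Eb up to G# is 5 semitones, a half step wider than a major third, so the interval is augmented.

augmented 3rd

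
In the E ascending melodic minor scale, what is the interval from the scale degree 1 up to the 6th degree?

major sixth

E melodic minor: E F# G A B C# D#.
That puts E below C#.
Counting 6 letters and 9 half steps from E gives a major sixth.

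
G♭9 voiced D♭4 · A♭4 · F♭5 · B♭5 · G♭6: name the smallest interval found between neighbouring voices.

Adjacent intervals: D♭4→A♭4 = perfect fifth; A♭4→F♭5 = minor sixth; F♭5→B♭5 = augmented fourth; B♭5→G♭6 = minor sixth.
The smallest is F♭5 to B♭5, an augmented fourth (6 semitones).

augmented 4th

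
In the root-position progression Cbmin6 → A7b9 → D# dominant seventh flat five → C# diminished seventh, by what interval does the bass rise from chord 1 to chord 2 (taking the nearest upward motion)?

The roots are Cb and A.
From Cb to A: 10 semitones over a sixth = augmented.

augmented 6th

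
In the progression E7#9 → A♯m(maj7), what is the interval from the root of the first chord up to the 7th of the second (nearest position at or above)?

A3

The root of E7#9 is E; the 7th of A♯m(maj7) is G𝄪.
From E to G𝄪: 5 semitones over a third = augmented.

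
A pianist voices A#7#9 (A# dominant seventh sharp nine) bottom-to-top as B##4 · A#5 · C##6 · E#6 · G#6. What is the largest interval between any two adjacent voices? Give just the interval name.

d7

Adjacent intervals: B##4→A#5 = diminished seventh; A#5→C##6 = major third; C##6→E#6 = minor third; E#6→G#6 = minor third.
The largest is B##4 to A#5, a diminished seventh (9 semitones).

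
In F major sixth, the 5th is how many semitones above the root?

7

Spelling the chord: F A C D.
F to C is a perfect fifth: 7 semitones.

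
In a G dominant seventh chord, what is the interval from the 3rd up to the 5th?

The chord tones of G dominant seventh are G-B-D-F.
That puts B below D.
3 letter names make it a third; at 3 semitones (a half step narrower than major) the quality is minor.

minor third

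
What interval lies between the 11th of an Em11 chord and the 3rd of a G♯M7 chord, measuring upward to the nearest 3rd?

Em11 has A as its 11th, and G♯M7 has B♯ as its 3rd.
From A to B♯: 3 semitones over a second = augmented.

augmented second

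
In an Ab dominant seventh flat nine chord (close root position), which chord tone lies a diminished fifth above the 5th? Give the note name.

Ab dominant seventh flat nine is spelled Ab-C-Eb-Gb-Bbb.
The 5th is Eb. A diminished fifth above Eb is Bbb.
Bbb is the chord's 9th.

Bbb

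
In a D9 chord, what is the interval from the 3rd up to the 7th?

d5

D9: D F# A C E.
So we need the interval from F# up to C.
From F# to C: 6 semitones over a fifth = diminished.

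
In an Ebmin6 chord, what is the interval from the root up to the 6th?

Eb minor sixth is spelled Eb–Gb–Bb–C.
That puts Eb below C.
Counting 6 letters and 9 half steps from Eb gives a major sixth.

major sixth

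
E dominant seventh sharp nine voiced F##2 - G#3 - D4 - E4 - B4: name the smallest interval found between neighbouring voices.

Adjacent intervals: F##2→G#3 = minor ninth; G#3→D4 = diminished fifth; D4→E4 = major second; E4→B4 = perfect fifth.
The smallest is D4 to E4, a major second (2 semitones).

major 2nd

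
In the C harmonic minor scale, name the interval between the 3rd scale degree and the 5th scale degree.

The scale runs C D Eb F G Ab B.
The 3rd scale degree is Eb and the degree 5 is G.
Counting 3 letters and 4 half steps from Eb gives a major third.

major third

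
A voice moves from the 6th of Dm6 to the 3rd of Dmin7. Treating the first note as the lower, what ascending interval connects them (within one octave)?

The 6th of Dm6 is B; the 3rd of Dmin7 is F.
B up to F is 6 semitones, a half step narrower than a perfect fifth, so the interval is diminished.

diminished 5th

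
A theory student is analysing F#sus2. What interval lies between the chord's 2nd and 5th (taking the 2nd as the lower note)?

The chord tones of F#sus2 (F# sus2) are F#, G#, C#.
The 2nd is G# and the 5th is C#.
G# up to C# spans 4 letter names and 5 semitones — a perfect fourth.

perfect 4th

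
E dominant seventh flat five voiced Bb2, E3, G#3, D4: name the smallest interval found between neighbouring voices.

major third

Adjacent intervals: Bb2→E3 = augmented fourth; E3→G#3 = major third; G#3→D4 = diminished fifth.
The smallest is E3 to G#3, a major third (4 semitones).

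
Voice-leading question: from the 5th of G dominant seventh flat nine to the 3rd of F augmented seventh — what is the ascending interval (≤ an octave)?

perfect fifth

The 5th of G dominant seventh flat nine is D; the 3rd of F augmented seventh is A.
From D to A is 7 semitones, exactly the perfect fifth.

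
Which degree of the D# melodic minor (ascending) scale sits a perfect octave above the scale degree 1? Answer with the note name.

D#

The scale is D# E# F# G# A# B# C##.
The scale degree 1 is D#; a perfect octave above that is D# — scale degree 1.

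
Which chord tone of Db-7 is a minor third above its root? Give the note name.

Fb

Dbmin7: Db Fb Ab Cb.
The root is Db. A minor third above Db is Fb.
Fb is the chord's 3rd.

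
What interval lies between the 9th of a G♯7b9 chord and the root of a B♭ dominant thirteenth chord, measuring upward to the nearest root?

minor second

The 9th of G♯7b9 is A; the root of B♭ dominant thirteenth is B♭.
From A to B♭: 1 semitone over a second = minor.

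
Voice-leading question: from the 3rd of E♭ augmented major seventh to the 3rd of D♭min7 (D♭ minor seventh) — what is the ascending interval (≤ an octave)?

d7

E♭ augmented major seventh has G as its 3rd, and D♭min7 (D♭ minor seventh) has F♭ as its 3rd.
G up to F♭ is 9 semitones, a whole step narrower than a major seventh, so the interval is diminished.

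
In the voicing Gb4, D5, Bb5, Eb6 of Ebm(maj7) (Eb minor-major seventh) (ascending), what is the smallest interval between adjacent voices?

Adjacent intervals: Gb4→D5 = augmented fifth; D5→Bb5 = minor sixth; Bb5→Eb6 = perfect fourth.
The smallest is Bb5 to Eb6, a perfect fourth (5 semitones).

perfect fourth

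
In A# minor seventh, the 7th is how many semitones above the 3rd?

7

The chord tones of A# minor seventh are A#, C#, E#, G#.
C# to G# is a perfect fifth: 7 semitones.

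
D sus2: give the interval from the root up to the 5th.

perfect 5th

D sus2: D, E, A.
So we need the interval from D up to A.
Counting 5 letters and 7 half steps from D gives a perfect fifth.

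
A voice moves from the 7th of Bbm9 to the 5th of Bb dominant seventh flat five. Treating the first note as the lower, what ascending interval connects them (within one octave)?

minor sixth

The 7th of Bbm9 is Ab; the 5th of Bb dominant seventh flat five is Fb.
From Ab to Fb: 8 semitones over a sixth = minor.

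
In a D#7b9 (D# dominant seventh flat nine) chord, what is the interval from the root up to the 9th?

minor ninth

The chord tones of D#7b9 are D#–F##–A#–C#–E.
Root = D#; 9th = E.
D# up to E is 13 semitones, a half step narrower than a major ninth, so the interval is minor.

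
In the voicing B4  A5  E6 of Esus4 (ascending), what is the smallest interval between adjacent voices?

Adjacent intervals: B4→A5 = minor seventh; A5→E6 = perfect fifth.
The smallest is A5 to E6, a perfect fifth (7 semitones).

P5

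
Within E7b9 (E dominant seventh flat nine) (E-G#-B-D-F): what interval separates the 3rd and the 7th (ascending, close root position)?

diminished fifth

3rd = G#; 7th = D.
G# up to D is 6 semitones, a half step narrower than a perfect fifth, so the interval is diminished.
That tritone between 3rd and 7th is what gives the dominant seventh its pull toward resolution.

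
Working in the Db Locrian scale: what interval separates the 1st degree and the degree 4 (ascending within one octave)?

Spelling the Db Locrian scale: Db Ebb Fb Gb Abb Bbb Cb.
So we need the interval from Db up to Gb.
Counting 4 letters and 5 half steps from Db gives a perfect fourth.

perfect fourth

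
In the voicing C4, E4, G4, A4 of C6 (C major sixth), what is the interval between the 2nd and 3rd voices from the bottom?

minor third

Those voices are E4 and G4.
E up to G is 3 semitones, a half step narrower than a major third, so the interval is minor.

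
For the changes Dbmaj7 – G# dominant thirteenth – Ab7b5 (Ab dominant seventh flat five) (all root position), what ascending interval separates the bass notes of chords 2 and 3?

The roots are G# and Ab.
2 letter names make it a second; at 0 semitones (a whole step narrower than major) the quality is diminished.

d2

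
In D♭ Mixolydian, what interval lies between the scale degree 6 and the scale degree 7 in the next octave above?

The scale runs D♭ E♭ F G♭ A♭ B♭ C♭.
Scale degree 6 = B♭; 7th degree (up an octave) = C♭.
B♭ up to C♭ is 13 semitones, a half step narrower than a major ninth, so the interval is minor.

minor 9th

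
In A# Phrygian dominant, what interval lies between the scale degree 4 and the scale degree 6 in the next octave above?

minor tenth

Spelling A# Phrygian dominant: A# B C## D# E# F# G#.
That puts D# below F#.
D# up to F# is 15 semitones, a half step narrower than a major tenth, so the interval is minor.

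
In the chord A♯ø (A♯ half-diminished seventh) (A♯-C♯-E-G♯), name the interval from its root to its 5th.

diminished 5th

So we need the interval from A♯ up to E.
From A♯ to E: 6 semitones over a fifth = diminished.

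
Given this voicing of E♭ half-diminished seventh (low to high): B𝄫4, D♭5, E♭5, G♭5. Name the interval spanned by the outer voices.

The outer voices are B𝄫4 and G♭5.
Counting 6 letters and 9 half steps from B𝄫 gives a major sixth.

major sixth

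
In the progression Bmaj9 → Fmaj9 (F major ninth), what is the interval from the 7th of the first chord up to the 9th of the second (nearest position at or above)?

The 7th of Bmaj9 is A♯; the 9th of Fmaj9 (F major ninth) is G.
7 letter names make it a seventh; at 9 semitones (a whole step narrower than major) the quality is diminished.

diminished seventh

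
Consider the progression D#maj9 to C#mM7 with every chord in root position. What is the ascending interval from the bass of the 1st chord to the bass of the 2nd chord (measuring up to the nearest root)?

minor seventh

The roots are D# and C#.
From D# to C#: 10 semitones over a seventh = minor.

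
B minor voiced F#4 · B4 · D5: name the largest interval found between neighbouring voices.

P4

Adjacent intervals: F#4→B4 = perfect fourth; B4→D5 = minor third.
The largest is F#4 to B4, a perfect fourth (5 semitones).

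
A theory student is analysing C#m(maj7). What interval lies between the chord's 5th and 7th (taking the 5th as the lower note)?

M3

Spelling the chord: C#–E–G#–B#.
That puts G# below B#.
G# up to B# spans 3 letter names and 4 semitones — a major third.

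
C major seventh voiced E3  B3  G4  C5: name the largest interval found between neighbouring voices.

Adjacent intervals: E3→B3 = perfect fifth; B3→G4 = minor sixth; G4→C5 = perfect fourth.
The largest is B3 to G4, a minor sixth (8 semitones).

minor sixth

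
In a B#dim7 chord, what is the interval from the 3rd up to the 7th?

diminished 5th

Spelling the chord: B#–D#–F#–A.
The 3rd is D# and the 7th is A.
5 letter names make it a fifth; at 6 semitones (a half step narrower than perfect) the quality is diminished.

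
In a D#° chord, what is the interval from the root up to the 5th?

D# diminished: D#, F#, A.
Root = D#; 5th = A.
From D# to A: 6 semitones over a fifth = diminished.

d5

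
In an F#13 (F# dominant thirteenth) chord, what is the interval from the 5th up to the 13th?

The chord tones of F#13 are F#-A#-C#-E-G#-D#.
So we need the interval from C# up to D#.
From C# to D# is 14 semitones, exactly the major ninth.

major 9th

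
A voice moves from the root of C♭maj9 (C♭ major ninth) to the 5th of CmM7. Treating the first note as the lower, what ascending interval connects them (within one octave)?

augmented fifth

C♭maj9 (C♭ major ninth) has C♭ as its root, and CmM7 has G as its 5th.
C♭ up to G is 8 semitones, a half step wider than a perfect fifth, so the interval is augmented.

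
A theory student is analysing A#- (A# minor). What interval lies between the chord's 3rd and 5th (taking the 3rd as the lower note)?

A#m (A# minor) is spelled A#-C#-E#.
That puts C# below E#.
From C# to E# is 4 semitones, exactly the major third.

M3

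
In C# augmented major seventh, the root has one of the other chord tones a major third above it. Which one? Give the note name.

E#

C#+maj7 (C# augmented major seventh): C# E# G## B#.
The root is C#. A major third above C# is E#.
E# is the chord's 3rd.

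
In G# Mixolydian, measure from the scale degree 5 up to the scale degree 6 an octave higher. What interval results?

G# mixolydian: G# A# B# C# D# E# F#.
That puts D# below E#.
Counting 9 letters and 14 half steps from D# gives a major ninth.

major ninth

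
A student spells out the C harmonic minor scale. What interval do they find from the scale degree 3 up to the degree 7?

The scale runs C D E♭ F G A♭ B.
That puts E♭ below B.
5 letter names make it a fifth; at 8 semitones (a half step wider than perfect) the quality is augmented.

augmented fifth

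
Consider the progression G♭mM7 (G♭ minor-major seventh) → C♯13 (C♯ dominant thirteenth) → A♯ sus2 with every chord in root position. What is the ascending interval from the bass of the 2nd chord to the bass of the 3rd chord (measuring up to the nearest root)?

The roots are C♯ and A♯.
C♯ up to A♯ spans 6 letter names and 9 semitones — a major sixth.

major sixth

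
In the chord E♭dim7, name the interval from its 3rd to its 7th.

Spelling the chord: E♭ G♭ B𝄫 D𝄫.
That puts G♭ below D𝄫.
5 letter names make it a fifth; at 6 semitones (a half step narrower than perfect) the quality is diminished.

d5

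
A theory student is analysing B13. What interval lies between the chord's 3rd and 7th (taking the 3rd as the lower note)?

diminished fifth

B dominant thirteenth: B-D#-F#-A-C#-G#.
That puts D# below A.
D# up to A is 6 semitones, a half step narrower than a perfect fifth, so the interval is diminished.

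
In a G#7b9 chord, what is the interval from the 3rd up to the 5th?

minor third

G#7b9: G#-B#-D#-F#-A.
That puts B# below D#.
B# up to D# is 3 semitones, a half step narrower than a major third, so the interval is minor.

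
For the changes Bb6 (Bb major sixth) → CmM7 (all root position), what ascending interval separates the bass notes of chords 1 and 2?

The roots are Bb and C.
From Bb to C is 2 semitones, exactly the major second.

major second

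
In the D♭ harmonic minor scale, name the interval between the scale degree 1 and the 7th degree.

M7

D♭ harmonic minor: D♭ E♭ F♭ G♭ A♭ B𝄫 C.
Scale degree 1 = D♭; 7th degree = C.
Counting 7 letters and 11 half steps from D♭ gives a major seventh.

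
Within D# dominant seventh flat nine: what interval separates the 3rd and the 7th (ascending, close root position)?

The chord tones of D#7b9 are D#–F##–A#–C#–E.
The 3rd is F## and the 7th is C#.
5 letter names make it a fifth; at 6 semitones (a half step narrower than perfect) the quality is diminished.
That tritone between 3rd and 7th is what gives the dominant seventh its pull toward resolution.

diminished 5th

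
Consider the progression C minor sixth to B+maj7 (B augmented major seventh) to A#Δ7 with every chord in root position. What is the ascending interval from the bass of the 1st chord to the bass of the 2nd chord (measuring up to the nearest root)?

The roots are C and B.
From C to B is 11 semitones, exactly the major seventh.

M7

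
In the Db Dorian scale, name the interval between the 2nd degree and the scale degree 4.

minor 3rd

Spelling the Db Dorian scale: Db Eb Fb Gb Ab Bb Cb.
The 2nd degree is Eb and the 4th scale degree is Gb.
Eb up to Gb is 3 semitones, a half step narrower than a major third, so the interval is minor.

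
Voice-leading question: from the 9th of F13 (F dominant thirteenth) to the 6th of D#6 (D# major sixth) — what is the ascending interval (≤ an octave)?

F13 (F dominant thirteenth) has G as its 9th, and D#6 (D# major sixth) has B# as its 6th.
G up to B# is 5 semitones, a half step wider than a major third, so the interval is augmented.

A3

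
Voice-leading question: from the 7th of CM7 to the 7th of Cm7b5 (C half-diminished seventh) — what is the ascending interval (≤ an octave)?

d8

CM7 has B as its 7th, and Cm7b5 (C half-diminished seventh) has Bb as its 7th.
B up to Bb is 11 semitones, a half step narrower than a perfect octave, so the interval is diminished.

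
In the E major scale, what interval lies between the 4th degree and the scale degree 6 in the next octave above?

major tenth

Spelling the E major scale: E F# G# A B C# D#.
4th degree = A; 6th scale degree (up an octave) = C#.
Counting 10 letters and 16 half steps from A gives a major tenth.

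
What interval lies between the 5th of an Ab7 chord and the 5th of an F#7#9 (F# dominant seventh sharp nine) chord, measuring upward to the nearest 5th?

Ab7 has Eb as its 5th, and F#7#9 (F# dominant seventh sharp nine) has C# as its 5th.
6 letter names make it a sixth; at 10 semitones (a half step wider than major) the quality is augmented.

augmented 6th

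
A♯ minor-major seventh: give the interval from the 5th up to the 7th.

A♯mM7 is spelled A♯-C♯-E♯-G𝄪.
That puts E♯ below G𝄪.
E♯ up to G𝄪 spans 3 letter names and 4 semitones — a major third.

M3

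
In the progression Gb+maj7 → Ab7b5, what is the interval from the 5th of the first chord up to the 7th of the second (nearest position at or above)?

diminished fourth

Gb+maj7 has D as its 5th, and Ab7b5 has Gb as its 7th.
From D to Gb: 4 semitones over a fourth = diminished.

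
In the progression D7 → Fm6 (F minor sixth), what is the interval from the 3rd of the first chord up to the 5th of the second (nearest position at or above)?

diminished 5th

The 3rd of D7 is F♯; the 5th of Fm6 (F minor sixth) is C.
From F♯ to C: 6 semitones over a fifth = diminished.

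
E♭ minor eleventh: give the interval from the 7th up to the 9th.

major third

E♭ minor eleventh is spelled E♭, G♭, B♭, D♭, F, A♭.
So we need the interval from D♭ up to F.
From D♭ to F is 4 semitones, exactly the major third.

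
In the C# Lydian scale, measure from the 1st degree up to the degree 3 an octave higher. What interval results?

major tenth

The scale runs C# D# E# F## G# A# B#.
The 1st degree is C# and the 3rd degree (up an octave) is E#.
C# up to E# spans 10 letter names and 16 semitones — a major tenth.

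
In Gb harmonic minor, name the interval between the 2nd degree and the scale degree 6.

The scale runs Gb Ab Bbb Cb Db Ebb F.
The 2nd degree is Ab and the degree 6 is Ebb.
5 letter names make it a fifth; at 6 semitones (a half step narrower than perfect) the quality is diminished.

diminished fifth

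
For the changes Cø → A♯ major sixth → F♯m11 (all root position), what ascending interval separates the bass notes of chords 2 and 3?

The roots are A♯ and F♯.
6 letter names make it a sixth; at 8 semitones (a half step narrower than major) the quality is minor.

m6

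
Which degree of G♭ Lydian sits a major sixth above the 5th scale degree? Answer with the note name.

The scale is G♭ A♭ B♭ C D♭ E♭ F.
The 5th scale degree is D♭; a major sixth above that is B♭ — scale degree 3.

Bb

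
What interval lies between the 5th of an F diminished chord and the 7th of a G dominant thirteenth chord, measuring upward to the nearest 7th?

augmented fourth

F diminished has Cb as its 5th, and G dominant thirteenth has F as its 7th.
From Cb to F: 6 semitones over a fourth = augmented.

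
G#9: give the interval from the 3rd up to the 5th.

Spelling the chord: G#-B#-D#-F#-A#.
So we need the interval from B# up to D#.
From B# to D#: 3 semitones over a third = minor.

minor 3rd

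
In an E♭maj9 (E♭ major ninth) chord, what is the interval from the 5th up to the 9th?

E♭maj9: E♭–G–B♭–D–F.
5th = B♭; 9th = F.
Counting 5 letters and 7 half steps from B♭ gives a perfect fifth.

perfect 5th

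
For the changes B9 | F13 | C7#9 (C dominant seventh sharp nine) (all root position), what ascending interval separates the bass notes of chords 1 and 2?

The roots are B and F.
From B to F: 6 semitones over a fifth = diminished.

diminished fifth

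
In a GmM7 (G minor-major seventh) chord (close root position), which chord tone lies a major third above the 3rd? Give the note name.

D

G minor-major seventh: G-Bb-D-F#.
The 3rd is Bb. A major third above Bb is D.
D is the chord's 5th.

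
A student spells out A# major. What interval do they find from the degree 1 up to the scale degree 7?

The scale runs A# B# C## D# E# F## G##.
Degree 1 = A#; 7th scale degree = G##.
Counting 7 letters and 11 half steps from A# gives a major seventh.

major 7th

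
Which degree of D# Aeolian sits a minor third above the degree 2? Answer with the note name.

G#

The scale is D# E# F# G# A# B C#.
The degree 2 is E#; a minor third above that is G# — scale degree 4.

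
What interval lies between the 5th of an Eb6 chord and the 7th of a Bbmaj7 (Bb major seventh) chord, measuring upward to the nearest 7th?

major 7th

The 5th of Eb6 is Bb; the 7th of Bbmaj7 (Bb major seventh) is A.
Counting 7 letters and 11 half steps from Bb gives a major seventh.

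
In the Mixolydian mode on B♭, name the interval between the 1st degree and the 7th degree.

B♭ mixolydian: B♭ C D E♭ F G A♭.
That puts B♭ below A♭.
7 letter names make it a seventh; at 10 semitones (a half step narrower than major) the quality is minor.

minor seventh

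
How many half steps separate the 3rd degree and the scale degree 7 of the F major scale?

The scale is F G A Bb C D E.
A up to E is a perfect fifth — 7 semitones.

7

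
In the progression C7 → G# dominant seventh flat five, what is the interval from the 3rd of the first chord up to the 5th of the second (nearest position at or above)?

minor seventh

C7 has E as its 3rd, and G# dominant seventh flat five has D as its 5th.
E up to D is 10 semitones, a half step narrower than a major seventh, so the interval is minor.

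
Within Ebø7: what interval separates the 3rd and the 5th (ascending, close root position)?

minor third

Spelling the chord: Eb-Gb-Bbb-Db.
So we need the interval from Gb up to Bbb.
Gb up to Bbb is 3 semitones, a half step narrower than a major third, so the interval is minor.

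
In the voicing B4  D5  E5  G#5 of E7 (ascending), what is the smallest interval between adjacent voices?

major second

Adjacent intervals: B4→D5 = minor third; D5→E5 = major second; E5→G#5 = major third.
The smallest is D5 to E5, a major second (2 semitones).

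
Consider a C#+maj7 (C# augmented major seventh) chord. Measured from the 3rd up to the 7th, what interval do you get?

P5

C#+maj7 is spelled C# E# G## B#.
The 3rd is E# and the 7th is B#.
From E# to B# is 7 semitones, exactly the perfect fifth.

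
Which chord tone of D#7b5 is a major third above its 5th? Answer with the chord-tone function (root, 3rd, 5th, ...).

7th

D#7b5 is spelled D#, F##, A, C#.
The 5th is A. A major third above A is C#.
C# is the chord's 7th.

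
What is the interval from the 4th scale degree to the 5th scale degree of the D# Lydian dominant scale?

minor second

Spelling the D# Lydian dominant scale: D# E# F## G## A# B# C#.
4th scale degree = G##; 5th degree = A#.
2 letter names make it a second; at 1 semitone (a half step narrower than major) the quality is minor.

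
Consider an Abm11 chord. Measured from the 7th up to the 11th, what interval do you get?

Abm11: Ab–Cb–Eb–Gb–Bb–Db.
That puts Gb below Db.
Counting 5 letters and 7 half steps from Gb gives a perfect fifth.

P5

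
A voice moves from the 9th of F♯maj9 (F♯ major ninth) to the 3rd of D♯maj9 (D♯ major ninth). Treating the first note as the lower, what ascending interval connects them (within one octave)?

major 7th

F♯maj9 (F♯ major ninth) has G♯ as its 9th, and D♯maj9 (D♯ major ninth) has F𝄪 as its 3rd.
Counting 7 letters and 11 half steps from G♯ gives a major seventh.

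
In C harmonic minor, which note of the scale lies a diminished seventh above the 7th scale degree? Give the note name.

The scale is C D Eb F G Ab B.
The 7th scale degree is B; a diminished seventh above that is Ab — scale degree 6.

Ab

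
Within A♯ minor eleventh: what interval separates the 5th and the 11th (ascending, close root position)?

A♯m11: A♯ C♯ E♯ G♯ B♯ D♯.
5th = E♯; 11th = D♯.
7 letter names make it a seventh; at 10 semitones (a half step narrower than major) the quality is minor.

m7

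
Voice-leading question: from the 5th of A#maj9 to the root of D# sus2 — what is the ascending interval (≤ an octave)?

A#maj9 has E# as its 5th, and D# sus2 has D# as its root.
From E# to D#: 10 semitones over a seventh = minor.

minor seventh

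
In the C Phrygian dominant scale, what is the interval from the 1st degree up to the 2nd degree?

minor second

The scale runs C D♭ E F G A♭ B♭.
That puts C below D♭.
2 letter names make it a second; at 1 semitone (a half step narrower than major) the quality is minor.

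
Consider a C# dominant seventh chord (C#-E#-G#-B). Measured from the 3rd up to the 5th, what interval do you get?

The 3rd is E# and the 5th is G#.
3 letter names make it a third; at 3 semitones (a half step narrower than major) the quality is minor.

minor third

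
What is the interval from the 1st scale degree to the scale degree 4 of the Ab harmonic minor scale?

Spelling the Ab harmonic minor scale: Ab Bb Cb Db Eb Fb G.
The 1st scale degree is Ab and the 4th scale degree is Db.
Counting 4 letters and 5 half steps from Ab gives a perfect fourth.

P4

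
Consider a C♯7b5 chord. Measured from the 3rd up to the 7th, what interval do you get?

diminished fifth

C♯ dominant seventh flat five: C♯, E♯, G, B.
That puts E♯ below B.
5 letter names make it a fifth; at 6 semitones (a half step narrower than perfect) the quality is diminished.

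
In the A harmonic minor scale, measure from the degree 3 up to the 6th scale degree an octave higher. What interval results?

The scale runs A B C D E F G♯.
The degree 3 is C and the 6th scale degree (up an octave) is F.
Counting 11 letters and 17 half steps from C gives a perfect eleventh.

P11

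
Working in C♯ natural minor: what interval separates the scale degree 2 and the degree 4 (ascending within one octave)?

minor third

C♯ natural minor: C♯ D♯ E F♯ G♯ A B.
That puts D♯ below F♯.
3 letter names make it a third; at 3 semitones (a half step narrower than major) the quality is minor.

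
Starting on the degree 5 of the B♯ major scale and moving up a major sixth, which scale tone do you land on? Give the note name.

The scale is B♯ C𝄪 D𝄪 E♯ F𝄪 G𝄪 A𝄪.
The degree 5 is F𝄪; a major sixth above that is D𝄪 — scale degree 3.

D##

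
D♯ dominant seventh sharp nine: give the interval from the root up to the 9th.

augmented ninth

D♯7#9 (D♯ dominant seventh sharp nine): D♯-F𝄪-A♯-C♯-E𝄪.
So we need the interval from D♯ up to E𝄪.
D♯ up to E𝄪 is 15 semitones, a half step wider than a major ninth, so the interval is augmented.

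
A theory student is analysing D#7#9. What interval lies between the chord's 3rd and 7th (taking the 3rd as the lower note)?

diminished 5th

Spelling the chord: D#, F##, A#, C#, E##.
3rd = F##; 7th = C#.
5 letter names make it a fifth; at 6 semitones (a half step narrower than perfect) the quality is diminished.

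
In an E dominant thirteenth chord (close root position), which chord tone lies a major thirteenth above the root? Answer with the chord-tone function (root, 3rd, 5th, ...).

Spelling the chord: E, G#, B, D, F#, C#.
The root is E. A major thirteenth above E is C#.
C# is the chord's 13th.

13th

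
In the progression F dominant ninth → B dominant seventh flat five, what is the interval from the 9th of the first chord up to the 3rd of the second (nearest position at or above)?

augmented 5th

The 9th of F dominant ninth is G; the 3rd of B dominant seventh flat five is D♯.
G up to D♯ is 8 semitones, a half step wider than a perfect fifth, so the interval is augmented.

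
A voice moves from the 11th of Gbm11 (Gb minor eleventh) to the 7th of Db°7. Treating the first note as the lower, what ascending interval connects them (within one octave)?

The 11th of Gbm11 (Gb minor eleventh) is Cb; the 7th of Db°7 is Cbb.
Cb up to Cbb is 11 semitones, a half step narrower than a perfect octave, so the interval is diminished.

diminished octave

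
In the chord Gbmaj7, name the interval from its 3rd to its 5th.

Spelling the chord: Gb, Bb, Db, F.
The 3rd is Bb and the 5th is Db.
Bb up to Db is 3 semitones, a half step narrower than a major third, so the interval is minor.

m3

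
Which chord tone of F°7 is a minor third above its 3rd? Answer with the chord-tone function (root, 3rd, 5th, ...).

5th

F°7 (F diminished seventh): F–A♭–C♭–E𝄫.
The 3rd is A♭. A minor third above A♭ is C♭.
C♭ is the chord's 5th.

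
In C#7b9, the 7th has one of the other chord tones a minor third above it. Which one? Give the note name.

D

The chord tones of C#7b9 are C#–E#–G#–B–D.
The 7th is B. A minor third above B is D.
D is the chord's 9th.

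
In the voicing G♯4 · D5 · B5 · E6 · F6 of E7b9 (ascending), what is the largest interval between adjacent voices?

M6

Adjacent intervals: G♯4→D5 = diminished fifth; D5→B5 = major sixth; B5→E6 = perfect fourth; E6→F6 = minor second.
The largest is D5 to B5, a major sixth (9 semitones).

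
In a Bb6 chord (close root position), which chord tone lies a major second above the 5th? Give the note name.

G

Spelling the chord: Bb-D-F-G.
The 5th is F. A major second above F is G.
G is the chord's 6th.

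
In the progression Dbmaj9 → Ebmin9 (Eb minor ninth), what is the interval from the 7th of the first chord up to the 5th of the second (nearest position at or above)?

minor seventh

Dbmaj9 has C as its 7th, and Ebmin9 (Eb minor ninth) has Bb as its 5th.
7 letter names make it a seventh; at 10 semitones (a half step narrower than major) the quality is minor.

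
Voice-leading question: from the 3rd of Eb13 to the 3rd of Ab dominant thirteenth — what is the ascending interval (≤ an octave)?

P4

The 3rd of Eb13 is G; the 3rd of Ab dominant thirteenth is C.
G up to C spans 4 letter names and 5 semitones — a perfect fourth.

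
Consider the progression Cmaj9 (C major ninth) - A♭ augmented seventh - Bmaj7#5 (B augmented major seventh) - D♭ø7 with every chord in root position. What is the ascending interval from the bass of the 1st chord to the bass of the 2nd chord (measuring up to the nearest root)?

minor 6th

The roots are C and A♭.
C up to A♭ is 8 semitones, a half step narrower than a major sixth, so the interval is minor.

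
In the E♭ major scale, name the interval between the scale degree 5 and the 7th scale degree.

Spelling the E♭ major scale: E♭ F G A♭ B♭ C D.
That puts B♭ below D.
Counting 3 letters and 4 half steps from B♭ gives a major third.

major 3rd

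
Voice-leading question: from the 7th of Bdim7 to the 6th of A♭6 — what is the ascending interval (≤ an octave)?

major sixth

Bdim7 has A♭ as its 7th, and A♭6 has F as its 6th.
From A♭ to F is 9 semitones, exactly the major sixth.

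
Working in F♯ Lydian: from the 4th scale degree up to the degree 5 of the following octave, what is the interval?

The scale runs F♯ G♯ A♯ B♯ C♯ D♯ E♯.
That puts B♯ below C♯.
From B♯ to C♯: 13 semitones over a ninth = minor.

m9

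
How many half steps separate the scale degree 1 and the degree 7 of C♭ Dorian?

10

The scale is C♭ D♭ E𝄫 F♭ G♭ A♭ B𝄫.
C♭ up to B𝄫 is a minor seventh — 10 semitones.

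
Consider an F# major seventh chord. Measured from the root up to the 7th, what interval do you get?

The chord tones of F# major seventh are F#–A#–C#–E#.
Root = F#; 7th = E#.
From F# to E# is 11 semitones, exactly the major seventh.

major 7th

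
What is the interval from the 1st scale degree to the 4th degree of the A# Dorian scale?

A# dorian: A# B# C# D# E# F## G#.
1st scale degree = A#; scale degree 4 = D#.
Counting 4 letters and 5 half steps from A# gives a perfect fourth.

perfect 4th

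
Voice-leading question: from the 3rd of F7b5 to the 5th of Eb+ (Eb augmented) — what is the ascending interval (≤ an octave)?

The 3rd of F7b5 is A; the 5th of Eb+ (Eb augmented) is B.
A up to B spans 2 letter names and 2 semitones — a major second.

M2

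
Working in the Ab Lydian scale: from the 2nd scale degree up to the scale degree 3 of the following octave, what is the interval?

The scale runs Ab Bb C D Eb F G.
So we need the interval from Bb up to C.
Bb up to C spans 9 letter names and 14 semitones — a major ninth.

major 9th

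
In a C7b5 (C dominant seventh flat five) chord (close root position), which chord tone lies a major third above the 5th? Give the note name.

Bb

The chord tones of C7b5 are C–E–G♭–B♭.
The 5th is G♭. A major third above G♭ is B♭.
B♭ is the chord's 7th.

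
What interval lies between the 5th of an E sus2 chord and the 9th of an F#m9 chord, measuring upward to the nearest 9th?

The 5th of E sus2 is B; the 9th of F#m9 is G#.
Counting 6 letters and 9 half steps from B gives a major sixth.

major sixth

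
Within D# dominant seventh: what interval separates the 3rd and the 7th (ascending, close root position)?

diminished fifth

The chord tones of D# dominant seventh are D#–F##–A#–C#.
The 3rd is F## and the 7th is C#.
5 letter names make it a fifth; at 6 semitones (a half step narrower than perfect) the quality is diminished.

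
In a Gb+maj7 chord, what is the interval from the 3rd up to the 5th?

major third

The chord tones of Gb+maj7 (Gb augmented major seventh) are Gb Bb D F.
The 3rd is Bb and the 5th is D.
Counting 3 letters and 4 half steps from Bb gives a major third.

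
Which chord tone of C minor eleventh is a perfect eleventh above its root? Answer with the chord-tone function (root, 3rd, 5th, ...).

Spelling the chord: C–Eb–G–Bb–D–F.
The root is C. A perfect eleventh above C is F.
F is the chord's 11th.

11th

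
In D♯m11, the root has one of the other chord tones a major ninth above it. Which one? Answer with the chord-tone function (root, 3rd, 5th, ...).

D♯m11: D♯, F♯, A♯, C♯, E♯, G♯.
The root is D♯. A major ninth above D♯ is E♯.
E♯ is the chord's 9th.

9th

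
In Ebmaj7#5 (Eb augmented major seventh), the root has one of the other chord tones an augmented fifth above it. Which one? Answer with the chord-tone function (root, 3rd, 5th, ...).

5th

Eb+maj7 is spelled Eb–G–B–D.
The root is Eb. An augmented fifth above Eb is B.
B is the chord's 5th.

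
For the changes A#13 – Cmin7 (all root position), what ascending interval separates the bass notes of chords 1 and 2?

d3

The roots are A# and C.
3 letter names make it a third; at 2 semitones (a whole step narrower than major) the quality is diminished.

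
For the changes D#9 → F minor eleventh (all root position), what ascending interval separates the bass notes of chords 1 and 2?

diminished third

The roots are D# and F.
3 letter names make it a third; at 2 semitones (a whole step narrower than major) the quality is diminished.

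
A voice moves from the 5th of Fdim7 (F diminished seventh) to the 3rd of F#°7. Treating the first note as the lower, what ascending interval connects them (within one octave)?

Fdim7 (F diminished seventh) has Cb as its 5th, and F#°7 has A as its 3rd.
6 letter names make it a sixth; at 10 semitones (a half step wider than major) the quality is augmented.

augmented sixth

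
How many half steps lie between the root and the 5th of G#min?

7

Spelling the chord: G#, B, D#.
G# to D# is a perfect fifth: 7 semitones.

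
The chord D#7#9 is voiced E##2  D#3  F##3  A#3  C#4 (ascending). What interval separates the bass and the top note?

The outer voices are E##2 and C#4.
From E## to C#: 19 semitones over a thirteenth = diminished.

diminished thirteenth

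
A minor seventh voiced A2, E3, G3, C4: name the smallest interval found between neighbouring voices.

Adjacent intervals: A2→E3 = perfect fifth; E3→G3 = minor third; G3→C4 = perfect fourth.
The smallest is E3 to G3, a minor third (3 semitones).

minor third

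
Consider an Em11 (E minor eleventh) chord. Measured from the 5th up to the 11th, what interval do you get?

minor seventh

The chord tones of Em11 (E minor eleventh) are E, G, B, D, F♯, A.
5th = B; 11th = A.
From B to A: 10 semitones over a seventh = minor.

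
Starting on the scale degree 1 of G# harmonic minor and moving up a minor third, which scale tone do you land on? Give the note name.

B

The scale is G# A# B C# D# E F##.
The scale degree 1 is G#; a minor third above that is B — scale degree 3.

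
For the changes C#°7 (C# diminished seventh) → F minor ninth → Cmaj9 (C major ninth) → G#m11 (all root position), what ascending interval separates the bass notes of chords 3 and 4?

The roots are C and G#.
From C to G#: 8 semitones over a fifth = augmented.

augmented fifth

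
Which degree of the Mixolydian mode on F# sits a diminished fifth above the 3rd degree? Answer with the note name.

E

The scale is F# G# A# B C# D# E.
The 3rd degree is A#; a diminished fifth above that is E — scale degree 7.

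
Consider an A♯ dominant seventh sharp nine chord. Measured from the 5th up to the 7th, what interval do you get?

minor 3rd

Spelling the chord: A♯, C𝄪, E♯, G♯, B𝄪.
That puts E♯ below G♯.
3 letter names make it a third; at 3 semitones (a half step narrower than major) the quality is minor.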